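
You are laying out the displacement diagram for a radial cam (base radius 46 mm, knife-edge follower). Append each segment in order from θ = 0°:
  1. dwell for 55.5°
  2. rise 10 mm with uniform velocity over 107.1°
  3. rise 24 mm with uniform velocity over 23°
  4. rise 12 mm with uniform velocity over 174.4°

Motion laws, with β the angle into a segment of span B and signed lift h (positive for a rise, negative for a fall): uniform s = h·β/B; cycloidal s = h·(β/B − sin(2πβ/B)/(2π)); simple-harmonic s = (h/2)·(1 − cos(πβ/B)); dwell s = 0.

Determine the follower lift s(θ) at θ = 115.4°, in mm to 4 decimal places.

seg 1 [0°–55.5°] dwell: s stays 0.0000
seg 2 [55.5°–162.6°] uniform, h=10: θ=115.4° here. β=59.9, B=107.1. 10·59.9/107.1 = 5.5929 → s = 5.5929

5.5929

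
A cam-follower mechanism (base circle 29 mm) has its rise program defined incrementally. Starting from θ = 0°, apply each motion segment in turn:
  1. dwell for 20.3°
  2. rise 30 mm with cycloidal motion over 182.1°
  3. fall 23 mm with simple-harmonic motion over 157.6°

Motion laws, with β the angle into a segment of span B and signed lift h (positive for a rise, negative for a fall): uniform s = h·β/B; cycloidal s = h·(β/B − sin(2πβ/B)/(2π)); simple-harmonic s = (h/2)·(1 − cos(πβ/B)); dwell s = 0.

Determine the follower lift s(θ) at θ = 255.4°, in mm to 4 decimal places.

seg 1 [0°–20.3°] dwell: s stays 0.0000
seg 2 [20.3°–202.4°] cycloidal, h=30: full span → s += 30 → s = 30.0000
seg 3 [202.4°–360°] simple-harmonic, h=-23: θ=255.4° here. β=53, B=157.6. -23/2·(1 − cos(π·0.3363)) = -5.8429 → s = 24.1571

24.1571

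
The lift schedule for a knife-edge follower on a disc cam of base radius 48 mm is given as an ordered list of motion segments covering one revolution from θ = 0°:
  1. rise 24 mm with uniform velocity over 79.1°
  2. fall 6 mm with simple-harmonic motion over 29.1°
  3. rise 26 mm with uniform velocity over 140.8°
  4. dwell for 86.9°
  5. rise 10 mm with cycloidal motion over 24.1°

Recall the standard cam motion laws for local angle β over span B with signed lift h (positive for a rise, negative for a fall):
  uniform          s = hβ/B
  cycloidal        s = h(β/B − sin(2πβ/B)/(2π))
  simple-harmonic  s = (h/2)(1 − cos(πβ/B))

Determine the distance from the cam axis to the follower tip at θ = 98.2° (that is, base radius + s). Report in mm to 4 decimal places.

seg 1 [0°–79.1°] uniform, h=24: full span → s += 24 → s = 24.0000
seg 2 [79.1°–108.2°] simple-harmonic, h=-6: θ=98.2° here. β=19.1, B=29.1. -6/2·(1 − cos(π·0.6564)) = -4.4151 → s = 19.5849
radial distance = base radius + s = 48 + 19.5849 = 67.5849

67.5849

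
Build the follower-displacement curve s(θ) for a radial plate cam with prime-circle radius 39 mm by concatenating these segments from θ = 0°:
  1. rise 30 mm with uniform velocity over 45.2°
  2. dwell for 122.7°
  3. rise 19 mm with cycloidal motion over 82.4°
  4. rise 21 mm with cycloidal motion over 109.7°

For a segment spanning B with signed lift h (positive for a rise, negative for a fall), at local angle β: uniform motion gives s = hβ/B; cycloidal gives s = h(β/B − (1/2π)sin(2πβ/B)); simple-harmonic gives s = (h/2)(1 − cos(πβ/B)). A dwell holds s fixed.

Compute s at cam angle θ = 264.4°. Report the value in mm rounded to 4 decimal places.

seg 1 [0°–45.2°] uniform, h=30: full span → s += 30 → s = 30.0000
seg 2 [45.2°–167.9°] dwell: s stays 30.0000
seg 3 [167.9°–250.3°] cycloidal, h=19: full span → s += 19 → s = 49.0000
seg 4 [250.3°–360°] cycloidal, h=21: θ=264.4° here. β=14.1, B=109.7. 21·(0.1285 − sin(2π·0.1285)/(2π)) = 0.2840 → s = 49.2840

49.2840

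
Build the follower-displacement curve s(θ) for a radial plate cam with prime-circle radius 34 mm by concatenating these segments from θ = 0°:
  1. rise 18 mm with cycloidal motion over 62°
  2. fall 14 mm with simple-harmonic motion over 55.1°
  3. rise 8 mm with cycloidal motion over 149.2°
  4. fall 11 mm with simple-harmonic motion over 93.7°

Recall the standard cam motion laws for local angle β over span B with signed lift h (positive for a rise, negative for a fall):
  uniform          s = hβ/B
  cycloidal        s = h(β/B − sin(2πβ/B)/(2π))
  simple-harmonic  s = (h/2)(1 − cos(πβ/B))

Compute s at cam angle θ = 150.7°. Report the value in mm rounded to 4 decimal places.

seg 1 [0°–62°] cycloidal, h=18: full span → s += 18 → s = 18.0000
seg 2 [62°–117.1°] simple-harmonic, h=-14: full span → s += -14 → s = 4.0000
seg 3 [117.1°–266.3°] cycloidal, h=8: θ=150.7° here. β=33.6, B=149.2. 8·(0.2252 − sin(2π·0.2252)/(2π)) = 0.5438 → s = 4.5438

4.5438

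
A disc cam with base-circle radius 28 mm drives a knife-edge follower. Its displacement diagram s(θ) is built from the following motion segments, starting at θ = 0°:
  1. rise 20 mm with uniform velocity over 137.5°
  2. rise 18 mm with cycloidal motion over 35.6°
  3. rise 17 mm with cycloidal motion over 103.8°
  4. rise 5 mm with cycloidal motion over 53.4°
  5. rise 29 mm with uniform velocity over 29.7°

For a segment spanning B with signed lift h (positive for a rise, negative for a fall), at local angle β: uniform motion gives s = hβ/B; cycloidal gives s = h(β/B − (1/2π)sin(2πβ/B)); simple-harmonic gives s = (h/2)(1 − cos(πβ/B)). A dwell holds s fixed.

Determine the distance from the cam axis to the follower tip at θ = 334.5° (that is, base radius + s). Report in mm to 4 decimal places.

seg 1 [0°–137.5°] uniform, h=20: full span → s += 20 → s = 20.0000
seg 2 [137.5°–173.1°] cycloidal, h=18: full span → s += 18 → s = 38.0000
seg 3 [173.1°–276.9°] cycloidal, h=17: full span → s += 17 → s = 55.0000
seg 4 [276.9°–330.3°] cycloidal, h=5: full span → s += 5 → s = 60.0000
seg 5 [330.3°–360°] uniform, h=29: θ=334.5° here. β=4.2, B=29.7. 29·4.2/29.7 = 4.1010 → s = 64.1010
radial distance = base radius + s = 28 + 64.1010 = 92.1010

92.1010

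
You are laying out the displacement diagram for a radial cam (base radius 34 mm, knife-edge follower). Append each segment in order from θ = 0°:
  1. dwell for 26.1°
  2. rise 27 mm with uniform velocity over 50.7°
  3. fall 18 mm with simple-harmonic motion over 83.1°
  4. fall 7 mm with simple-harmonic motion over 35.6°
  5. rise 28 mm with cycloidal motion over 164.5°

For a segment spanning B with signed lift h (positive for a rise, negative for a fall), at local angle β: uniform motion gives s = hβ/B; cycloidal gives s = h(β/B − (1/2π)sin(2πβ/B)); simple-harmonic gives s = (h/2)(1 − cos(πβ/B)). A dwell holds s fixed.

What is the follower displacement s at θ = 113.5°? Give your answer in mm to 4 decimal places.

seg 1 [0°–26.1°] dwell: s stays 0.0000
seg 2 [26.1°–76.8°] uniform, h=27: full span → s += 27 → s = 27.0000
seg 3 [76.8°–159.9°] simple-harmonic, h=-18: θ=113.5° here. β=36.7, B=83.1. -18/2·(1 − cos(π·0.4416)) = -7.3590 → s = 19.6410

19.6410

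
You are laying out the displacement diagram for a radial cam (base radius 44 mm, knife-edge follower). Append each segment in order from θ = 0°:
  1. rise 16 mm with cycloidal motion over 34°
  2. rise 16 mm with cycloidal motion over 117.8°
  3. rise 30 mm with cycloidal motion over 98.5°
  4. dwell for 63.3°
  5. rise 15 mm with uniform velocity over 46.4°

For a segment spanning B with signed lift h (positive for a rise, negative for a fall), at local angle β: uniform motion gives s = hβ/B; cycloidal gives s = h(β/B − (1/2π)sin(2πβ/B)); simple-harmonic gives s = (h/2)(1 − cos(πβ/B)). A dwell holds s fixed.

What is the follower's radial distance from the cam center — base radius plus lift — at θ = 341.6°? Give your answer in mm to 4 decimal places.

seg 1 [0°–34°] cycloidal, h=16: full span → s += 16 → s = 16.0000
seg 2 [34°–151.8°] cycloidal, h=16: full span → s += 16 → s = 32.0000
seg 3 [151.8°–250.3°] cycloidal, h=30: full span → s += 30 → s = 62.0000
seg 4 [250.3°–313.6°] dwell: s stays 62.0000
seg 5 [313.6°–360°] uniform, h=15: θ=341.6° here. β=28, B=46.4. 15·28/46.4 = 9.0517 → s = 71.0517
radial distance = base radius + s = 44 + 71.0517 = 115.0517

115.0517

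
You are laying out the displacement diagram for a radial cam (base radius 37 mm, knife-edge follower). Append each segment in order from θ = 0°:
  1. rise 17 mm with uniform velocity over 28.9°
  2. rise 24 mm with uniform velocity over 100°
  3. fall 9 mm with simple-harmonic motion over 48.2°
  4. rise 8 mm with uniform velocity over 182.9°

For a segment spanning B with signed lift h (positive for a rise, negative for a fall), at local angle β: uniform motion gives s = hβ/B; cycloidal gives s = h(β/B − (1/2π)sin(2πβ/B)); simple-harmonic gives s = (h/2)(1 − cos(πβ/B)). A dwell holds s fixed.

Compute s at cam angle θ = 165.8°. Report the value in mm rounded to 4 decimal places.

seg 1 [0°–28.9°] uniform, h=17: full span → s += 17 → s = 17.0000
seg 2 [28.9°–128.9°] uniform, h=24: full span → s += 24 → s = 41.0000
seg 3 [128.9°–177.1°] simple-harmonic, h=-9: θ=165.8° here. β=36.9, B=48.2. -9/2·(1 − cos(π·0.7656)) = -7.8337 → s = 33.1663

33.1663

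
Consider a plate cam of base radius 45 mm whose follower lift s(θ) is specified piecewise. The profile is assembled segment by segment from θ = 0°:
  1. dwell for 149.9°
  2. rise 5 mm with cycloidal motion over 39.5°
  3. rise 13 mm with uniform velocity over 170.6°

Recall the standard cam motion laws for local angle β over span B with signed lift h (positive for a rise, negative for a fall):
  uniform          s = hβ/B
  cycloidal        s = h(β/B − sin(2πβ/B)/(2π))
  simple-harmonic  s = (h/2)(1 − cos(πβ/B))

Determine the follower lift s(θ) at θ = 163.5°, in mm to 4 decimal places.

seg 1 [0°–149.9°] dwell: s stays 0.0000
seg 2 [149.9°–189.4°] cycloidal, h=5: θ=163.5° here. β=13.6, B=39.5. 5·(0.3443 − sin(2π·0.3443)/(2π)) = 1.0614 → s = 1.0614

1.0614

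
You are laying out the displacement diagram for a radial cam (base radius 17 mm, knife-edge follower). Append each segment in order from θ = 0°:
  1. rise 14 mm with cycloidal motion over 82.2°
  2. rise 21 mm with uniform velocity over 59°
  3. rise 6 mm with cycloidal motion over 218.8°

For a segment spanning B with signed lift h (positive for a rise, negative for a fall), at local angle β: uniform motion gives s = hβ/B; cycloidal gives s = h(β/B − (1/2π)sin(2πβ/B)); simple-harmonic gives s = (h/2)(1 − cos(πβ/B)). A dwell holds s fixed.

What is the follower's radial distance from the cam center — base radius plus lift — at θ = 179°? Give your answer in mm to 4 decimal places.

seg 1 [0°–82.2°] cycloidal, h=14: full span → s += 14 → s = 14.0000
seg 2 [82.2°–141.2°] uniform, h=21: full span → s += 21 → s = 35.0000
seg 3 [141.2°–360°] cycloidal, h=6: θ=179° here. β=37.8, B=218.8. 6·(0.1728 − sin(2π·0.1728)/(2π)) = 0.1919 → s = 35.1919
radial distance = base radius + s = 17 + 35.1919 = 52.1919

52.1919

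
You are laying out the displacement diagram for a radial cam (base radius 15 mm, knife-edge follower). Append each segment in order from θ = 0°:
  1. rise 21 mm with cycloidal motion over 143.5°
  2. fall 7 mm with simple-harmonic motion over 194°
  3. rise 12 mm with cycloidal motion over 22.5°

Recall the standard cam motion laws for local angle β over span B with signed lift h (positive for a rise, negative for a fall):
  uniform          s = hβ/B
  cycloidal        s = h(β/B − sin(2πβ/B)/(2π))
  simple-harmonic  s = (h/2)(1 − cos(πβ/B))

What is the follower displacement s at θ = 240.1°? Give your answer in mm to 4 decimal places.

seg 1 [0°–143.5°] cycloidal, h=21: full span → s += 21 → s = 21.0000
seg 2 [143.5°–337.5°] simple-harmonic, h=-7: θ=240.1° here. β=96.6, B=194. -7/2·(1 − cos(π·0.4979)) = -3.4773 → s = 17.5227

17.5227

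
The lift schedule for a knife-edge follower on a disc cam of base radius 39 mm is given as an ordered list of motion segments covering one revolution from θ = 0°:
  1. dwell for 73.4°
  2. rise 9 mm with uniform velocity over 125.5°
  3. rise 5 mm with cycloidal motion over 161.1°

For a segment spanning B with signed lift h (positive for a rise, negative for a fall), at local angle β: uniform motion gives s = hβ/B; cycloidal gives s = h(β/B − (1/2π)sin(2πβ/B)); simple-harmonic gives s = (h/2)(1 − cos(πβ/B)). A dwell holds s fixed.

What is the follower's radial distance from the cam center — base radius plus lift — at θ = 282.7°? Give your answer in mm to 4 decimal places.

seg 1 [0°–73.4°] dwell: s stays 0.0000
seg 2 [73.4°–198.9°] uniform, h=9: full span → s += 9 → s = 9.0000
seg 3 [198.9°–360°] cycloidal, h=5: θ=282.7° here. β=83.8, B=161.1. 5·(0.5202 − sin(2π·0.5202)/(2π)) = 2.7015 → s = 11.7015
radial distance = base radius + s = 39 + 11.7015 = 50.7015

50.7015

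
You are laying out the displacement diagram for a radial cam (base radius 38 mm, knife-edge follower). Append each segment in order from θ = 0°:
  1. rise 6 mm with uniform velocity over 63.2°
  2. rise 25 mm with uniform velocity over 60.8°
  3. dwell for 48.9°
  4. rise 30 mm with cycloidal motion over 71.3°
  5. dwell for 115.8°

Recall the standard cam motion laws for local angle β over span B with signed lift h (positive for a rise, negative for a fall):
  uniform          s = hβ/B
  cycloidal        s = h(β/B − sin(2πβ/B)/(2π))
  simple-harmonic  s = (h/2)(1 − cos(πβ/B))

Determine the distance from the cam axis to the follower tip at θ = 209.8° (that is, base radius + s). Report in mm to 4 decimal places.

seg 1 [0°–63.2°] uniform, h=6: full span → s += 6 → s = 6.0000
seg 2 [63.2°–124°] uniform, h=25: full span → s += 25 → s = 31.0000
seg 3 [124°–172.9°] dwell: s stays 31.0000
seg 4 [172.9°–244.2°] cycloidal, h=30: θ=209.8° here. β=36.9, B=71.3. 30·(0.5175 − sin(2π·0.5175)/(2π)) = 16.0508 → s = 47.0508
radial distance = base radius + s = 38 + 47.0508 = 85.0508

85.0508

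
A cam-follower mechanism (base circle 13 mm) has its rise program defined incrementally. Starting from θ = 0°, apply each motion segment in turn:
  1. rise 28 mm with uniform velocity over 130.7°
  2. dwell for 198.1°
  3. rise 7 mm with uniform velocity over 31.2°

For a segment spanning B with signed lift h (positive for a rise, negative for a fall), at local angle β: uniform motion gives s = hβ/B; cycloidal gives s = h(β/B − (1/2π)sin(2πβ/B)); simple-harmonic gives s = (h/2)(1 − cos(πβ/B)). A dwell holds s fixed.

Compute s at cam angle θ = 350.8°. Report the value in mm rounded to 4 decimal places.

seg 1 [0°–130.7°] uniform, h=28: full span → s += 28 → s = 28.0000
seg 2 [130.7°–328.8°] dwell: s stays 28.0000
seg 3 [328.8°–360°] uniform, h=7: θ=350.8° here. β=22, B=31.2. 7·22/31.2 = 4.9359 → s = 32.9359

32.9359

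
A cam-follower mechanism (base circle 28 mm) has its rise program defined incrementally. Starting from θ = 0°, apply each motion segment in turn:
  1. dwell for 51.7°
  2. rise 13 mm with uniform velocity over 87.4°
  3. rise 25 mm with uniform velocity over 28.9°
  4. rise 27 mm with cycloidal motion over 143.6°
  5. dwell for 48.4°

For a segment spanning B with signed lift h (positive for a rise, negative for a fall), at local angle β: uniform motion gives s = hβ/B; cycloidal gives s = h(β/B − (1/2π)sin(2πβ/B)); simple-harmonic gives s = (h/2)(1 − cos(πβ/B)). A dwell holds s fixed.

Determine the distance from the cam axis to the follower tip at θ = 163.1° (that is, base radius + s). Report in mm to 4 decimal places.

seg 1 [0°–51.7°] dwell: s stays 0.0000
seg 2 [51.7°–139.1°] uniform, h=13: full span → s += 13 → s = 13.0000
seg 3 [139.1°–168°] uniform, h=25: θ=163.1° here. β=24, B=28.9. 25·24/28.9 = 20.7612 → s = 33.7612
radial distance = base radius + s = 28 + 33.7612 = 61.7612

61.7612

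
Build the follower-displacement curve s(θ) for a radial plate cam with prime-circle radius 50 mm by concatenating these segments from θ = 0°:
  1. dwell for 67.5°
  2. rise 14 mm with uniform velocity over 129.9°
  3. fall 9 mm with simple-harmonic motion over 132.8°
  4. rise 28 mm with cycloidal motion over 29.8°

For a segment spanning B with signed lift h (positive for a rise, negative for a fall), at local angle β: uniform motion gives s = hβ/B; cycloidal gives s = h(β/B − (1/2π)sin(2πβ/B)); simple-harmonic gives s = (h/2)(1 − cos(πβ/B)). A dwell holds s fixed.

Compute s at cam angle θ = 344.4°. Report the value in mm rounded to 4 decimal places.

seg 1 [0°–67.5°] dwell: s stays 0.0000
seg 2 [67.5°–197.4°] uniform, h=14: full span → s += 14 → s = 14.0000
seg 3 [197.4°–330.2°] simple-harmonic, h=-9: full span → s += -9 → s = 5.0000
seg 4 [330.2°–360°] cycloidal, h=28: θ=344.4° here. β=14.2, B=29.8. 28·(0.4765 − sin(2π·0.4765)/(2π)) = 12.6869 → s = 17.6869

17.6869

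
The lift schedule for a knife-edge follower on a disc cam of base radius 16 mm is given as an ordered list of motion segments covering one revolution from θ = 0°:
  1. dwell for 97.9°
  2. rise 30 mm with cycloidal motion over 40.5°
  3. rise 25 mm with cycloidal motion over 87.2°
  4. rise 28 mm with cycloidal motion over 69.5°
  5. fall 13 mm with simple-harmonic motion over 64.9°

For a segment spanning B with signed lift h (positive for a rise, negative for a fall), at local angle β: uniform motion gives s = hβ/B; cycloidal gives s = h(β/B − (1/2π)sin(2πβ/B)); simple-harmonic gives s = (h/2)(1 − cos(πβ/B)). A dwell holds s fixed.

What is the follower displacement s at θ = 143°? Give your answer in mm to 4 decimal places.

seg 1 [0°–97.9°] dwell: s stays 0.0000
seg 2 [97.9°–138.4°] cycloidal, h=30: full span → s += 30 → s = 30.0000
seg 3 [138.4°–225.6°] cycloidal, h=25: θ=143° here. β=4.6, B=87.2. 25·(0.0528 − sin(2π·0.0528)/(2π)) = 0.0240 → s = 30.0240

30.0240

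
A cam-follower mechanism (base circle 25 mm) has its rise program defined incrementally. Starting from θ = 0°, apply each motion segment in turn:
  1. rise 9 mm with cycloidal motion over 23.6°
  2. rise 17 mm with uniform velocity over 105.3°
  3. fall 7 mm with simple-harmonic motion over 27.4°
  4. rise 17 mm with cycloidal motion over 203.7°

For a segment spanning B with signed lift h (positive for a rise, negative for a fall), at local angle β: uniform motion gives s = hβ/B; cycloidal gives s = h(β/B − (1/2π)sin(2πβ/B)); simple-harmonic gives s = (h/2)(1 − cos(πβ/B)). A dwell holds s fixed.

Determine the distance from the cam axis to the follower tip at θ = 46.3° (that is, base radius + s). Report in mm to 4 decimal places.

seg 1 [0°–23.6°] cycloidal, h=9: full span → s += 9 → s = 9.0000
seg 2 [23.6°–128.9°] uniform, h=17: θ=46.3° here. β=22.7, B=105.3. 17·22.7/105.3 = 3.6648 → s = 12.6648
radial distance = base radius + s = 25 + 12.6648 = 37.6648

37.6648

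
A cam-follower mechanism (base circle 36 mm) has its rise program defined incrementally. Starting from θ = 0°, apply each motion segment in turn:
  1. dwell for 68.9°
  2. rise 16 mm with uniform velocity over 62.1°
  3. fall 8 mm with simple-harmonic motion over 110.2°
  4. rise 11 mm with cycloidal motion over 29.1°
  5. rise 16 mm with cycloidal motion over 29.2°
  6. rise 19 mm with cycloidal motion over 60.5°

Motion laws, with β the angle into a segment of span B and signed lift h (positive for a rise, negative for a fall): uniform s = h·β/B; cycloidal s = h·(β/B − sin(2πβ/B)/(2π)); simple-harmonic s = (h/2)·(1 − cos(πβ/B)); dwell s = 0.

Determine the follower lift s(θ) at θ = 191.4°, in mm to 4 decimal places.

seg 1 [0°–68.9°] dwell: s stays 0.0000
seg 2 [68.9°–131°] uniform, h=16: full span → s += 16 → s = 16.0000
seg 3 [131°–241.2°] simple-harmonic, h=-8: θ=191.4° here. β=60.4, B=110.2. -8/2·(1 − cos(π·0.5481)) = -4.6021 → s = 11.3979

11.3979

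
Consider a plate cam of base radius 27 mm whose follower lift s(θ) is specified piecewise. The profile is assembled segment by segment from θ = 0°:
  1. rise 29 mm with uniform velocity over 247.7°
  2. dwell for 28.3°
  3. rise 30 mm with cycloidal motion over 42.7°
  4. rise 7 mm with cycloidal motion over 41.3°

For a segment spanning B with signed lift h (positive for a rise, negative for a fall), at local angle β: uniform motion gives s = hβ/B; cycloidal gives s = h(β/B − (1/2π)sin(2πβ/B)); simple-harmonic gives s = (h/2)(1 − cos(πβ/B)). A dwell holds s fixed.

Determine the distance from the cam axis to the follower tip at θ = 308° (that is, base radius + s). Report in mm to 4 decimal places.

seg 1 [0°–247.7°] uniform, h=29: full span → s += 29 → s = 29.0000
seg 2 [247.7°–276°] dwell: s stays 29.0000
seg 3 [276°–318.7°] cycloidal, h=30: θ=308° here. β=32, B=42.7. 30·(0.7494 − sin(2π·0.7494)/(2π)) = 27.2571 → s = 56.2571
radial distance = base radius + s = 27 + 56.2571 = 83.2571

83.2571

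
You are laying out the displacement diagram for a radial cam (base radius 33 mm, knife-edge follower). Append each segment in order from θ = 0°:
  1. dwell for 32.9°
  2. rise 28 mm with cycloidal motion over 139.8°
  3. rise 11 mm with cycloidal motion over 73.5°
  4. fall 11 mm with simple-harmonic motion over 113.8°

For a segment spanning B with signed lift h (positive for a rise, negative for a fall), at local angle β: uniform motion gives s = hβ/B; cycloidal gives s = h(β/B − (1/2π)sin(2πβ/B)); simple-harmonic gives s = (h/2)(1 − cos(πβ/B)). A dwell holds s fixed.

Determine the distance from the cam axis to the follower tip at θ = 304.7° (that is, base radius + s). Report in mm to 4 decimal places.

seg 1 [0°–32.9°] dwell: s stays 0.0000
seg 2 [32.9°–172.7°] cycloidal, h=28: full span → s += 28 → s = 28.0000
seg 3 [172.7°–246.2°] cycloidal, h=11: full span → s += 11 → s = 39.0000
seg 4 [246.2°–360°] simple-harmonic, h=-11: θ=304.7° here. β=58.5, B=113.8. -11/2·(1 − cos(π·0.5141)) = -5.7429 → s = 33.2571
radial distance = base radius + s = 33 + 33.2571 = 66.2571

66.2571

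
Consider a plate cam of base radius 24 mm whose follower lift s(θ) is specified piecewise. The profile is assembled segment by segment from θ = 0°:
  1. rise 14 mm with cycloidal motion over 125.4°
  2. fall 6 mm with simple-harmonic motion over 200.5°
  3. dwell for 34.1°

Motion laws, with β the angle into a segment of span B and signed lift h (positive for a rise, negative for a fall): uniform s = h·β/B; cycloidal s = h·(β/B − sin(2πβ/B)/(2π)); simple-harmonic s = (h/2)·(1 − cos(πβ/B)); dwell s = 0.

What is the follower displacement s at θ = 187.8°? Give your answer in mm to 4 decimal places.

seg 1 [0°–125.4°] cycloidal, h=14: full span → s += 14 → s = 14.0000
seg 2 [125.4°–325.9°] simple-harmonic, h=-6: θ=187.8° here. β=62.4, B=200.5. -6/2·(1 − cos(π·0.3112)) = -1.3233 → s = 12.6767

12.6767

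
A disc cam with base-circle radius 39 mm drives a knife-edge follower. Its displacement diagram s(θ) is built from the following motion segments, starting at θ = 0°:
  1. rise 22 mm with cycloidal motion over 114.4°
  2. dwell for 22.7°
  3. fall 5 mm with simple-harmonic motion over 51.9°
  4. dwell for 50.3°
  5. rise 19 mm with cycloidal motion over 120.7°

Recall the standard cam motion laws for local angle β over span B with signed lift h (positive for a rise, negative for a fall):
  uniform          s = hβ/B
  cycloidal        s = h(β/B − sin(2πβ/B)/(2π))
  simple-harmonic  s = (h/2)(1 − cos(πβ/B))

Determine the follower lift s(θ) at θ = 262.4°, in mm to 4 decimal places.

seg 1 [0°–114.4°] cycloidal, h=22: full span → s += 22 → s = 22.0000
seg 2 [114.4°–137.1°] dwell: s stays 22.0000
seg 3 [137.1°–189°] simple-harmonic, h=-5: full span → s += -5 → s = 17.0000
seg 4 [189°–239.3°] dwell: s stays 17.0000
seg 5 [239.3°–360°] cycloidal, h=19: θ=262.4° here. β=23.1, B=120.7. 19·(0.1914 − sin(2π·0.1914)/(2π)) = 0.8151 → s = 17.8151

17.8151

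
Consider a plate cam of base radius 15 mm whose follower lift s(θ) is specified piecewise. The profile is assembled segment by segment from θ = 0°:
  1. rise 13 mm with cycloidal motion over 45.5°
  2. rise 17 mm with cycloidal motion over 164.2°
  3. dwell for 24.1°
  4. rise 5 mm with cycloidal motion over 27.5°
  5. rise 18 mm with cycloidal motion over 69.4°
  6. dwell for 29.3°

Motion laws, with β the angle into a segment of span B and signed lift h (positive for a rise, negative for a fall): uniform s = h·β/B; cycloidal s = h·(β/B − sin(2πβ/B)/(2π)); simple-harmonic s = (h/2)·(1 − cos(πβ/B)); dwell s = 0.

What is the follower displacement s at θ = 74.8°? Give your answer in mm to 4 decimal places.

seg 1 [0°–45.5°] cycloidal, h=13: full span → s += 13 → s = 13.0000
seg 2 [45.5°–209.7°] cycloidal, h=17: θ=74.8° here. β=29.3, B=164.2. 17·(0.1784 − sin(2π·0.1784)/(2π)) = 0.5968 → s = 13.5968

13.5968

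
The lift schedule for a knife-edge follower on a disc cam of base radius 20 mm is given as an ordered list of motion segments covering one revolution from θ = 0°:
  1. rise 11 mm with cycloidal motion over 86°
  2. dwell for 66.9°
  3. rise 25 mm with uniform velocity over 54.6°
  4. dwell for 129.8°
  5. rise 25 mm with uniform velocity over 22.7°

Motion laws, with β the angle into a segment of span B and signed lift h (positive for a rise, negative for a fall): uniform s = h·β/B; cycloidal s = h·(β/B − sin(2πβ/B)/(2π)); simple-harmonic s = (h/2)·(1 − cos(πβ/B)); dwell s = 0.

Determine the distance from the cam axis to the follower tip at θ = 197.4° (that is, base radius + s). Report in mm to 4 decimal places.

seg 1 [0°–86°] cycloidal, h=11: full span → s += 11 → s = 11.0000
seg 2 [86°–152.9°] dwell: s stays 11.0000
seg 3 [152.9°–207.5°] uniform, h=25: θ=197.4° here. β=44.5, B=54.6. 25·44.5/54.6 = 20.3755 → s = 31.3755
radial distance = base radius + s = 20 + 31.3755 = 51.3755

51.3755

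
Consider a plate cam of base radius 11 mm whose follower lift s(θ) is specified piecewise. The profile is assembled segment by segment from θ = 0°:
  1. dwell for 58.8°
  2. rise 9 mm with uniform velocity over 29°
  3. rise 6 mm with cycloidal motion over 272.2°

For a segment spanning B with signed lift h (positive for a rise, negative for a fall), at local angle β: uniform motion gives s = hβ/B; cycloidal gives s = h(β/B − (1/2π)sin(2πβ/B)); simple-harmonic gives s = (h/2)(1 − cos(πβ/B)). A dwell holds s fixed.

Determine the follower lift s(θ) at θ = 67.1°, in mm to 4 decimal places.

seg 1 [0°–58.8°] dwell: s stays 0.0000
seg 2 [58.8°–87.8°] uniform, h=9: θ=67.1° here. β=8.3, B=29. 9·8.3/29 = 2.5759 → s = 2.5759

2.5759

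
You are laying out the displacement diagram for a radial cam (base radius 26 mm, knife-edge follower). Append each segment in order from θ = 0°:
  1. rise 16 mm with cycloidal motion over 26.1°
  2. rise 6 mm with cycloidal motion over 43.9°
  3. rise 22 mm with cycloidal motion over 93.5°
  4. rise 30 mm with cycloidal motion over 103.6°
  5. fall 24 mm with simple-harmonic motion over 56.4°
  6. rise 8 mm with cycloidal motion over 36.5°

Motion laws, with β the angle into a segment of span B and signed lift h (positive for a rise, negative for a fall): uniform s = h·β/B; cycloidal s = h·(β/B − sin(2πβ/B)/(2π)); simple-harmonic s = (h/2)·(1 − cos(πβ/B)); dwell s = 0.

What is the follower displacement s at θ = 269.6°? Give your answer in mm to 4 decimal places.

seg 1 [0°–26.1°] cycloidal, h=16: full span → s += 16 → s = 16.0000
seg 2 [26.1°–70°] cycloidal, h=6: full span → s += 6 → s = 22.0000
seg 3 [70°–163.5°] cycloidal, h=22: full span → s += 22 → s = 44.0000
seg 4 [163.5°–267.1°] cycloidal, h=30: full span → s += 30 → s = 74.0000
seg 5 [267.1°–323.5°] simple-harmonic, h=-24: θ=269.6° here. β=2.5, B=56.4. -24/2·(1 − cos(π·0.0443)) = -0.1162 → s = 73.8838

73.8838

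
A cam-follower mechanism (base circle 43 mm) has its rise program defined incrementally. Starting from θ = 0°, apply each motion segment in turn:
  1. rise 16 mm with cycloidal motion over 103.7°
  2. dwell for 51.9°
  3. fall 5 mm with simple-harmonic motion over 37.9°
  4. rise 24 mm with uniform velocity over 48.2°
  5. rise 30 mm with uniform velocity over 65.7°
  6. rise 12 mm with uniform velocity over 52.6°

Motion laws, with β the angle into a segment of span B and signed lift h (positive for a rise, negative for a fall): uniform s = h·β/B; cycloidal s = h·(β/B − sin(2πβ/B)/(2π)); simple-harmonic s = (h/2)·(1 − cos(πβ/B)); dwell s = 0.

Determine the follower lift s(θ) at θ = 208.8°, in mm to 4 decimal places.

seg 1 [0°–103.7°] cycloidal, h=16: full span → s += 16 → s = 16.0000
seg 2 [103.7°–155.6°] dwell: s stays 16.0000
seg 3 [155.6°–193.5°] simple-harmonic, h=-5: full span → s += -5 → s = 11.0000
seg 4 [193.5°–241.7°] uniform, h=24: θ=208.8° here. β=15.3, B=48.2. 24·15.3/48.2 = 7.6183 → s = 18.6183

18.6183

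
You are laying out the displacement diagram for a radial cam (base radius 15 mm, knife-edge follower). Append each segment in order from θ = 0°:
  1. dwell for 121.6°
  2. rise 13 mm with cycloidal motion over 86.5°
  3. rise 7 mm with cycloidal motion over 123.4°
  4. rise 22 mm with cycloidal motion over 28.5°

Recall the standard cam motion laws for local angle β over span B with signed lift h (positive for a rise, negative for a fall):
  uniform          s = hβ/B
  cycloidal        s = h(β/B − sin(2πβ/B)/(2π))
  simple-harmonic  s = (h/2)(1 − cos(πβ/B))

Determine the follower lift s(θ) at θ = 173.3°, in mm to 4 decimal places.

seg 1 [0°–121.6°] dwell: s stays 0.0000
seg 2 [121.6°–208.1°] cycloidal, h=13: θ=173.3° here. β=51.7, B=86.5. 13·(0.5977 − sin(2π·0.5977)/(2π)) = 8.9616 → s = 8.9616

8.9616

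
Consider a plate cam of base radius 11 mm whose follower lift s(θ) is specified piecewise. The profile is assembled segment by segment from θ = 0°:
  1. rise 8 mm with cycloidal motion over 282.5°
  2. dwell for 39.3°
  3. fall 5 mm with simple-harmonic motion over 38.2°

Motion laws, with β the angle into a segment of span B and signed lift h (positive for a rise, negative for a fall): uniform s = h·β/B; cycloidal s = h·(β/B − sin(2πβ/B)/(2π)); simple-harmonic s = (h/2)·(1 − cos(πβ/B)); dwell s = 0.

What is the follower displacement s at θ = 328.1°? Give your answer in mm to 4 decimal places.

seg 1 [0°–282.5°] cycloidal, h=8: full span → s += 8 → s = 8.0000
seg 2 [282.5°–321.8°] dwell: s stays 8.0000
seg 3 [321.8°–360°] simple-harmonic, h=-5: θ=328.1° here. β=6.3, B=38.2. -5/2·(1 − cos(π·0.1649)) = -0.3281 → s = 7.6719

7.6719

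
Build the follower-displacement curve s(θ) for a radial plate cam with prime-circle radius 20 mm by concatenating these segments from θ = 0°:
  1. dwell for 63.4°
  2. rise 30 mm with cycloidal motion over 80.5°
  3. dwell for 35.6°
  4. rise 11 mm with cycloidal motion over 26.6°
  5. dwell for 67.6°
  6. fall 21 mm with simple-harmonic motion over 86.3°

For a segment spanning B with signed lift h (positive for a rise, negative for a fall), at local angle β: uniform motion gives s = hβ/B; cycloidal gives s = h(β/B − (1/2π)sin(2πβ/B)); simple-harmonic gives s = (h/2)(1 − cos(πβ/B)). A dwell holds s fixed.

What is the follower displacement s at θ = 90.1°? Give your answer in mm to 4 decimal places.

seg 1 [0°–63.4°] dwell: s stays 0.0000
seg 2 [63.4°–143.9°] cycloidal, h=30: θ=90.1° here. β=26.7, B=80.5. 30·(0.3317 − sin(2π·0.3317)/(2π)) = 5.7907 → s = 5.7907

5.7907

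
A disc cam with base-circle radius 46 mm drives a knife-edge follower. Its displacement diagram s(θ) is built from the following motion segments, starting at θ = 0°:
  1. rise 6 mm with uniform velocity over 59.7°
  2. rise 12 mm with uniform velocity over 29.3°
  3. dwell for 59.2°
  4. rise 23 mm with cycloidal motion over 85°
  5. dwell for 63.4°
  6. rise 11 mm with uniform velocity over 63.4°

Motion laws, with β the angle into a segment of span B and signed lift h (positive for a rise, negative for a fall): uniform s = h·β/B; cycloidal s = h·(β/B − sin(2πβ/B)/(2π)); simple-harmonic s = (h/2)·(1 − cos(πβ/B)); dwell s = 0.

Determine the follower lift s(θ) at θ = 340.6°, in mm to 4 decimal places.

seg 1 [0°–59.7°] uniform, h=6: full span → s += 6 → s = 6.0000
seg 2 [59.7°–89°] uniform, h=12: full span → s += 12 → s = 18.0000
seg 3 [89°–148.2°] dwell: s stays 18.0000
seg 4 [148.2°–233.2°] cycloidal, h=23: full span → s += 23 → s = 41.0000
seg 5 [233.2°–296.6°] dwell: s stays 41.0000
seg 6 [296.6°–360°] uniform, h=11: θ=340.6° here. β=44, B=63.4. 11·44/63.4 = 7.6341 → s = 48.6341

48.6341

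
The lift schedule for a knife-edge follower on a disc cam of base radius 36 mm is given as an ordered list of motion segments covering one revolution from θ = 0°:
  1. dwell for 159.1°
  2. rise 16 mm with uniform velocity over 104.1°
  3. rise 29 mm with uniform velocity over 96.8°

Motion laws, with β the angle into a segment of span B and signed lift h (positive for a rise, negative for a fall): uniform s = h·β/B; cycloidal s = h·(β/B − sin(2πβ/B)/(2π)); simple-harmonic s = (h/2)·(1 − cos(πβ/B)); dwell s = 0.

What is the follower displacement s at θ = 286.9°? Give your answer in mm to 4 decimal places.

seg 1 [0°–159.1°] dwell: s stays 0.0000
seg 2 [159.1°–263.2°] uniform, h=16: full span → s += 16 → s = 16.0000
seg 3 [263.2°–360°] uniform, h=29: θ=286.9° here. β=23.7, B=96.8. 29·23.7/96.8 = 7.1002 → s = 23.1002

23.1002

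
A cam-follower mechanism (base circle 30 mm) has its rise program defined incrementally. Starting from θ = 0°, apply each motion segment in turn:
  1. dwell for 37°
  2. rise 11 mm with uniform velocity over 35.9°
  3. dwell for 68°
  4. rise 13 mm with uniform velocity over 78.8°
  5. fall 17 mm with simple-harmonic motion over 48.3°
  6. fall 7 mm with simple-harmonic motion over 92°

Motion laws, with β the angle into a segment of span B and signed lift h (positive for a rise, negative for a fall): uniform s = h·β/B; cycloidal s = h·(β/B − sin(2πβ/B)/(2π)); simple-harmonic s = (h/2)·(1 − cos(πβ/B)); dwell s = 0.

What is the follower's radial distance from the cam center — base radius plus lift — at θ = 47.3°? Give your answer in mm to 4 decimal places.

seg 1 [0°–37°] dwell: s stays 0.0000
seg 2 [37°–72.9°] uniform, h=11: θ=47.3° here. β=10.3, B=35.9. 11·10.3/35.9 = 3.1560 → s = 3.1560
radial distance = base radius + s = 30 + 3.1560 = 33.1560

33.1560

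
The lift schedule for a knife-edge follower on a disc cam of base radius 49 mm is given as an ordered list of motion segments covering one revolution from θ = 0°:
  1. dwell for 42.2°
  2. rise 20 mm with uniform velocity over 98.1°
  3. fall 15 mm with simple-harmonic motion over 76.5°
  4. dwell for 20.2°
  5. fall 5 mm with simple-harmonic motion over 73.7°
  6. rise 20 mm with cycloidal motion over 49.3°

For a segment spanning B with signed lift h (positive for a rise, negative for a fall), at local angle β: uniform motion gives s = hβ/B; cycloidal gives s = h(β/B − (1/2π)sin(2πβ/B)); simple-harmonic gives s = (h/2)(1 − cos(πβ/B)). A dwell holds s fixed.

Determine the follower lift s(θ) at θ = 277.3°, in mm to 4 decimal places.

seg 1 [0°–42.2°] dwell: s stays 0.0000
seg 2 [42.2°–140.3°] uniform, h=20: full span → s += 20 → s = 20.0000
seg 3 [140.3°–216.8°] simple-harmonic, h=-15: full span → s += -15 → s = 5.0000
seg 4 [216.8°–237°] dwell: s stays 5.0000
seg 5 [237°–310.7°] simple-harmonic, h=-5: θ=277.3° here. β=40.3, B=73.7. -5/2·(1 − cos(π·0.5468)) = -2.8663 → s = 2.1337

2.1337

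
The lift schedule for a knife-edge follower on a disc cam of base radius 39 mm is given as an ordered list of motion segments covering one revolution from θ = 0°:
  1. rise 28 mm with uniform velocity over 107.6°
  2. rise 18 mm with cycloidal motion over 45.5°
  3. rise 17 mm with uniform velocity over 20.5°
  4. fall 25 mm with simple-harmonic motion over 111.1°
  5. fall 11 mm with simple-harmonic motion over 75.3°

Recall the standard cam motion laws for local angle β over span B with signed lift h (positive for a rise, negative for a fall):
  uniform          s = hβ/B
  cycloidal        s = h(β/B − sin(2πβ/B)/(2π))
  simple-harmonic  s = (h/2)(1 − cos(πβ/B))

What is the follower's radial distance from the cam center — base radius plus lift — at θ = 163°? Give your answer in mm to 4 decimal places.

seg 1 [0°–107.6°] uniform, h=28: full span → s += 28 → s = 28.0000
seg 2 [107.6°–153.1°] cycloidal, h=18: full span → s += 18 → s = 46.0000
seg 3 [153.1°–173.6°] uniform, h=17: θ=163° here. β=9.9, B=20.5. 17·9.9/20.5 = 8.2098 → s = 54.2098
radial distance = base radius + s = 39 + 54.2098 = 93.2098

93.2098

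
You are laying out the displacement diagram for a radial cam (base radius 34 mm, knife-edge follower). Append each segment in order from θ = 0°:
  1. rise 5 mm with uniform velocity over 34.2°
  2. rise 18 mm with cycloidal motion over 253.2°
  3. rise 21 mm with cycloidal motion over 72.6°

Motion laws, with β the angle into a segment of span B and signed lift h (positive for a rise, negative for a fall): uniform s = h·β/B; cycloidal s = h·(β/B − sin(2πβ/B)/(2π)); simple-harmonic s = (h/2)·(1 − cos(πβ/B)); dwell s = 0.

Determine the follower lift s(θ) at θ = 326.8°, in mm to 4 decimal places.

seg 1 [0°–34.2°] uniform, h=5: full span → s += 5 → s = 5.0000
seg 2 [34.2°–287.4°] cycloidal, h=18: full span → s += 18 → s = 23.0000
seg 3 [287.4°–360°] cycloidal, h=21: θ=326.8° here. β=39.4, B=72.6. 21·(0.5427 − sin(2π·0.5427)/(2π)) = 12.2827 → s = 35.2827

35.2827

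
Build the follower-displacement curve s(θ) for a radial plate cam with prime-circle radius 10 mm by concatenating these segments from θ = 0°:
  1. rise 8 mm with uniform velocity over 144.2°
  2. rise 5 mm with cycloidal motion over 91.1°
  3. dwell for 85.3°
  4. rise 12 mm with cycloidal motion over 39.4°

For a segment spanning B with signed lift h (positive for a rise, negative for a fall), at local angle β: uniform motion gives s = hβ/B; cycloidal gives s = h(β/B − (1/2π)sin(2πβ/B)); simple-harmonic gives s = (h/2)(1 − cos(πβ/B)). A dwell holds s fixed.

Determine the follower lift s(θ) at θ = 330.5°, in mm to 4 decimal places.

seg 1 [0°–144.2°] uniform, h=8: full span → s += 8 → s = 8.0000
seg 2 [144.2°–235.3°] cycloidal, h=5: full span → s += 5 → s = 13.0000
seg 3 [235.3°–320.6°] dwell: s stays 13.0000
seg 4 [320.6°–360°] cycloidal, h=12: θ=330.5° here. β=9.9, B=39.4. 12·(0.2513 − sin(2π·0.2513)/(2π)) = 1.1054 → s = 14.1054

14.1054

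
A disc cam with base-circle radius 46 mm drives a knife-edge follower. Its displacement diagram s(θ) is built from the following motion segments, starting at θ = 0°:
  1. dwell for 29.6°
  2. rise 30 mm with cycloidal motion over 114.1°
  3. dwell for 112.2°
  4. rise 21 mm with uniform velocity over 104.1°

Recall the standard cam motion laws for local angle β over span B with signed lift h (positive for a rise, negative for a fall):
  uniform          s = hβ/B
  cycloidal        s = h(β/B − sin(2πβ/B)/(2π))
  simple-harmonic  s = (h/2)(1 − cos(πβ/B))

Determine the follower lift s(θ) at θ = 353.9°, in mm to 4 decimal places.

seg 1 [0°–29.6°] dwell: s stays 0.0000
seg 2 [29.6°–143.7°] cycloidal, h=30: full span → s += 30 → s = 30.0000
seg 3 [143.7°–255.9°] dwell: s stays 30.0000
seg 4 [255.9°–360°] uniform, h=21: θ=353.9° here. β=98, B=104.1. 21·98/104.1 = 19.7695 → s = 49.7695

49.7695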